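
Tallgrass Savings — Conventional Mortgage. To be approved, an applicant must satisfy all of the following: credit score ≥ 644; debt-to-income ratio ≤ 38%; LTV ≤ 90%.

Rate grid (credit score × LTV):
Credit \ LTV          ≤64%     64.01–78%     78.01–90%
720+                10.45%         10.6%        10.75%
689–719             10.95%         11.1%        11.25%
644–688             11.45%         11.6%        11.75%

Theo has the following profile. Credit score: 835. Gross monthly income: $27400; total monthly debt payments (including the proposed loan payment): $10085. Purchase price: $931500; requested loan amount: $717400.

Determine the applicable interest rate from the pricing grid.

Credit score 835 ≥ 644; Debt-to-income = 10,085/27,400 = 36.8% — meets 38% limit
LTV = 717,400/931,500 = 77% ≤ 90%
Score 835 is in the 720+ band; LTV 77% is in the 64.01–78% band → 10.6%.

10.6%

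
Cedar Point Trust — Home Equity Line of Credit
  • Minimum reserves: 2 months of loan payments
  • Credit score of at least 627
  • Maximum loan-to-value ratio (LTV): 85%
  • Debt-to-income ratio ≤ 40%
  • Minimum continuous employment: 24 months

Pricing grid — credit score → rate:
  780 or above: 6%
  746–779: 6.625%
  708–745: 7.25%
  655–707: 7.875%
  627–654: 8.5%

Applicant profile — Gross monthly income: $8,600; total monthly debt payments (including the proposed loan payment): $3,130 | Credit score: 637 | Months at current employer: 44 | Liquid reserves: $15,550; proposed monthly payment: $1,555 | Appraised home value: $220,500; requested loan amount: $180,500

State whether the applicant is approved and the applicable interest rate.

Approved at 8.5%

Credit score 637 ≥ 627 (meets minimum)
LTV = 180,500/220,500 = 81.9% ≤ 85%
Debt-to-income = 3,130/8,600 = 36.4% — meets 40% limit
Reserves: 15,550 ÷ 1,555 = 10.0 months (meets 2-month minimum)
Employment 44 ≥ 24 months
All requirements met. Score 637 falls in the 627–654 tier → 8.5%.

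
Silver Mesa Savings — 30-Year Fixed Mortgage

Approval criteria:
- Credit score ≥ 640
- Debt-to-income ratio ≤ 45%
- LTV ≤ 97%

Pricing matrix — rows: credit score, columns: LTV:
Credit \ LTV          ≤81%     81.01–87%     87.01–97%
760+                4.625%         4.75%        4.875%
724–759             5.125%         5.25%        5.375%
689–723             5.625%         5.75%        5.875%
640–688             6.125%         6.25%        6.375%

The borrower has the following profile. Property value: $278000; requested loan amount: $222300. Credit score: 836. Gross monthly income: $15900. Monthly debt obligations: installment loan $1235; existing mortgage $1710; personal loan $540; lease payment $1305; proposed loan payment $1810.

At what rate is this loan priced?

Credit score 836 ≥ 640; Total monthly debts = (1,235 + 1,710 + 540 + 1,305 + 1,810) = 6,600. DTI: 6,600 ÷ 15,900 = 41.5%, within the 45% cap
LTV = 222,300/278,000 = 80% ≤ 97%
Credit 836 → row 760+; LTV 80% → column ≤81%. Grid cell → 4.625%.

4.625%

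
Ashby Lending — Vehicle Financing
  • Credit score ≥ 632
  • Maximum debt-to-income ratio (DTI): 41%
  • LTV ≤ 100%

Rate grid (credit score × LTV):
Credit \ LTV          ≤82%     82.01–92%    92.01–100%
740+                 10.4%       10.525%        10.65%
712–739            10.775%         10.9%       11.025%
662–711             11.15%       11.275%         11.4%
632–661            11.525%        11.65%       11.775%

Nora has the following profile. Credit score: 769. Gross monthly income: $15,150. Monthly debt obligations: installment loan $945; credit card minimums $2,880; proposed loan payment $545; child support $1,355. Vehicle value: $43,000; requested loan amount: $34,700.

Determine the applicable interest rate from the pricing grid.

10.4%

Credit score 769 ≥ 632; Total monthly debts = (945 + 2,880 + 545 + 1,355) = 5,725. DTI: 5,725 ÷ 15,150 = 37.8%, within the 41% cap
LTV = 34,700/43,000 = 80.7% ≤ 100%
Score 769 is in the 740+ band; LTV 80.7% is in the ≤82% band → 10.4%.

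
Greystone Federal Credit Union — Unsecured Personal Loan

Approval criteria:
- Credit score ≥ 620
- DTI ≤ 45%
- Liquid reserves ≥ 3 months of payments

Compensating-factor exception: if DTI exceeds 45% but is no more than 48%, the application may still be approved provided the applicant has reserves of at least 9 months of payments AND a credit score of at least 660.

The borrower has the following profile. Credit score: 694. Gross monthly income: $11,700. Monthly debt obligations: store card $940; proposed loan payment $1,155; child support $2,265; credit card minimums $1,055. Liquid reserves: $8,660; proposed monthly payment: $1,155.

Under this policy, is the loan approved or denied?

Denied

Credit score 694 ≥ 620 (meets base)
Total debts = (940 + 1,155 + 2,265 + 1,055) = 5,415. DTI = 5,415/11,700 = 46.3% > 45% — standard DTI limit exceeded.
Reserves = 8,660/1,155 = 7.5 months ≥ 3
DTI 46.3% is within the 45%–48% exception band; checking compensating factors.
Reserves 7.5 < 9 months; credit score 694 ≥ 660.
Compensating-factor requirement not fully met.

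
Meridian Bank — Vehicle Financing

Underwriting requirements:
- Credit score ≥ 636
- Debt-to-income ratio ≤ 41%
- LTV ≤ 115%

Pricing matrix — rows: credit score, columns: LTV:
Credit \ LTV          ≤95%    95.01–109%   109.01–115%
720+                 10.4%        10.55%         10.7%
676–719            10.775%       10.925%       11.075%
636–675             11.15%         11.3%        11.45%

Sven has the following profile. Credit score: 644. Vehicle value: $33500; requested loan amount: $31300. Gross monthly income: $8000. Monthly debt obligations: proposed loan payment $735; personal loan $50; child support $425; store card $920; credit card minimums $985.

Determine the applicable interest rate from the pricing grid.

11.15%

Credit score 644 ≥ 636; Total monthly debts = (735 + 50 + 425 + 920 + 985) = 3,115. DTI = 3,115/8,000 = 38.9% ≤ 41%
Loan-to-value = 31,300/33,500 = 93.4% — pass (115% max)
Score 644 is in the 636–675 band; LTV 93.4% is in the ≤95% band → 11.15%.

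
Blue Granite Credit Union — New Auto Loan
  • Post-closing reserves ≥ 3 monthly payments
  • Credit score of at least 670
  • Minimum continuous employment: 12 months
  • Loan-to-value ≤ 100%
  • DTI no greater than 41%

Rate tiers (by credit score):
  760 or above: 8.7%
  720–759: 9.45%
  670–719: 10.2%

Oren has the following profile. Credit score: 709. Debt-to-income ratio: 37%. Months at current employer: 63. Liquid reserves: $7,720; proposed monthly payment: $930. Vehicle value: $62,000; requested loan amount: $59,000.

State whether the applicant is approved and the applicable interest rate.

Credit score 709 ≥ 670 (meets minimum)
DTI 37% ≤ 41%
Loan-to-value = 59,000/62,000 = 95.2% — pass (100% max)
Employment 63 ≥ 12 months
Reserves = 7,720/930 = 8.3 months ≥ 3
All requirements met. Score 709 falls in the 670–719 tier → 10.2%.

Approved at 10.2%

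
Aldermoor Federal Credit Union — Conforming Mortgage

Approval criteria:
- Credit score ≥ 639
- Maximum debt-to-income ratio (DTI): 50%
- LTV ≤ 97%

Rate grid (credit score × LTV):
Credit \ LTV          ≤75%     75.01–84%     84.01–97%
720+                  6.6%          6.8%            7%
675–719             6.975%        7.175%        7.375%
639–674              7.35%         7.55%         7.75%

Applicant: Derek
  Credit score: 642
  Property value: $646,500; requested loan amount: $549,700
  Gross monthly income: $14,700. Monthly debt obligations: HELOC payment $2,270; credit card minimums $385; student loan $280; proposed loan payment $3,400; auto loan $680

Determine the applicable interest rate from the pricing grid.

Credit score 642 ≥ 639; Total monthly debts = (2,270 + 385 + 280 + 3,400 + 680) = 7,015. DTI = 7,015/14,700 = 47.7% ≤ 50%
LTV: 549,700 ÷ 646,500 = 85%, within 97% cap
Row: 642 falls in 639–674. Column: 85% falls in 84.01–97%. Rate = 7.75%.

7.75%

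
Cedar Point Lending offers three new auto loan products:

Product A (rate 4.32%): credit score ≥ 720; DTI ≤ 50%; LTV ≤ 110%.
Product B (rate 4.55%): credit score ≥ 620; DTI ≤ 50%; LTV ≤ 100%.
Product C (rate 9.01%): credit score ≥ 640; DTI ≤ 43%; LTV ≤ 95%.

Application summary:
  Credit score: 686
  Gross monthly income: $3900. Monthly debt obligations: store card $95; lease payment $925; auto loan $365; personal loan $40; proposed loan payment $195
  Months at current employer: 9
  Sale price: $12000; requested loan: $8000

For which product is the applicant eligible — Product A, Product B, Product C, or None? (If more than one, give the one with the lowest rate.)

Total debts = (95 + 925 + 365 + 40 + 195) = 1,620; DTI = 1,620/3,900 = 41.5%.
LTV = 8,000/12,000 = 66.7%.
Product A: score 686 < 720; DTI 41.5% ≤ 50%; LTV 66.7% ≤ 110% → does not qualify.
Product B: score 686 ≥ 620; DTI 41.5% ≤ 50%; LTV 66.7% ≤ 100% → qualifies.
Product C: score 686 ≥ 640; DTI 41.5% ≤ 43%; LTV 66.7% ≤ 95% → qualifies.
Qualifying: Product B, Product C. Lowest rate is 4.55% → Product B.

Product B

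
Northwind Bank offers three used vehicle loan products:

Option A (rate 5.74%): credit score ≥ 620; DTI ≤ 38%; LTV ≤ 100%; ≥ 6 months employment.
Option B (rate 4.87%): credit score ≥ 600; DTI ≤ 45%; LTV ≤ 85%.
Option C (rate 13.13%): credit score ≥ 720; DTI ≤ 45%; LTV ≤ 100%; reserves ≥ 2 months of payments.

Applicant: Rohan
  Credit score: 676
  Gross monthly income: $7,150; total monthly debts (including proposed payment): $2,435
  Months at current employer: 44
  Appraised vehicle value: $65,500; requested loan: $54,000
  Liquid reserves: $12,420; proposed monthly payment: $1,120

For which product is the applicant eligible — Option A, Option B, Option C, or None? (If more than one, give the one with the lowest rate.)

Option B

DTI = 2,435/7,150 = 34.1%.
LTV = 54,000/65,500 = 82.4%.
Reserves = 12,420/1,120 = 11.1 months.
Option A: score 676 ≥ 620; DTI 34.1% ≤ 38%; LTV 82.4% ≤ 100%; employment 44 ≥ 6 mo → qualifies.
Option B: score 676 ≥ 600; DTI 34.1% ≤ 45%; LTV 82.4% ≤ 85% → qualifies.
Option C: score 676 < 720; DTI 34.1% ≤ 45%; LTV 82.4% ≤ 100%; reserves 11.1 ≥ 2 mo → does not qualify.
Qualifying: Option A, Option B. Lowest rate is 4.87% → Option B.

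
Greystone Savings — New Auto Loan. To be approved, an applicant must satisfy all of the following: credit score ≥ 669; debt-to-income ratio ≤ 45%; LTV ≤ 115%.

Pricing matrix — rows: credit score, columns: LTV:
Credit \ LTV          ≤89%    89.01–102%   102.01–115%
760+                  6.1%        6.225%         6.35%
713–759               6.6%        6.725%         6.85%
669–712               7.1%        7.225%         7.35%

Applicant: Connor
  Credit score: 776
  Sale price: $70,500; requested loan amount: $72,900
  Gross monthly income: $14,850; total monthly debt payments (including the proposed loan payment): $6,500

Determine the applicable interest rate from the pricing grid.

Credit score 776 ≥ 669; Debt-to-income = 6,500/14,850 = 43.8% — meets 45% limit
LTV = 72,900/70,500 = 103.4% ≤ 115%
Row: 776 falls in 760+. Column: 103.4% falls in 102.01–115%. Rate = 6.35%.

6.35%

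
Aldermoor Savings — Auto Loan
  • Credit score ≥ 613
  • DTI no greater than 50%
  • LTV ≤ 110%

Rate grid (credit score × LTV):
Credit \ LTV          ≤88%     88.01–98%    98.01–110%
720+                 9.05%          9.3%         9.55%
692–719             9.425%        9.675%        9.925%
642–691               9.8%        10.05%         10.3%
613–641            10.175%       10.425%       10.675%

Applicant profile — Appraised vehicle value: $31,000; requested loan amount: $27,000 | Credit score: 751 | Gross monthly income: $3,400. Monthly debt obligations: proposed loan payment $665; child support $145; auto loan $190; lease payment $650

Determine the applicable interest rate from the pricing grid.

9.05%

Credit score 751 ≥ 613; Total monthly debts = (665 + 145 + 190 + 650) = 1,650. DTI: 1,650 ÷ 3,400 = 48.5%, within the 50% cap
LTV: 27,000 ÷ 31,000 = 87.1%, within 110% cap
Score 751 is in the 720+ band; LTV 87.1% is in the ≤88% band → 9.05%.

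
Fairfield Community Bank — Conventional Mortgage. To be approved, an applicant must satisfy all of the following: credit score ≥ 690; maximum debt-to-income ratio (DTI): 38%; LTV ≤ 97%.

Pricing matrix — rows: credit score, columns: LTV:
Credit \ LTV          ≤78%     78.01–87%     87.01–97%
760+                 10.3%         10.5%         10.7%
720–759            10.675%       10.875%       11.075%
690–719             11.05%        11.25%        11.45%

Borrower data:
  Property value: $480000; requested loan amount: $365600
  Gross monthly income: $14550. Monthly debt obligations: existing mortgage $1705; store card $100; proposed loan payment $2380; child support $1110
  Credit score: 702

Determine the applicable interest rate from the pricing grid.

11.05%

Credit score 702 ≥ 690; Total monthly debts = (1,705 + 100 + 2,380 + 1,110) = 5,295. Debt-to-income = 5,295/14,550 = 36.4% — meets 38% limit
Loan-to-value = 365,600/480,000 = 76.2% — pass (97% max)
Row: 702 falls in 690–719. Column: 76.2% falls in ≤78%. Rate = 11.05%.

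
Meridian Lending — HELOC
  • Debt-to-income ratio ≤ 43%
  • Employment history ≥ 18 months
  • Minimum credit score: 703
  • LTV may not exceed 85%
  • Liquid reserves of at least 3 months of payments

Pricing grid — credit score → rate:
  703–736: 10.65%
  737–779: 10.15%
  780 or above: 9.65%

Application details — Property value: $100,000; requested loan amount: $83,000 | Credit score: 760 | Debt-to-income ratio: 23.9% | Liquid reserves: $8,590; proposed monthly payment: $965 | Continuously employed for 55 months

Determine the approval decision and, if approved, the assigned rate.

Credit score 760 ≥ 703 (meets minimum)
Employment 55 ≥ 18 months
Liquid reserves cover 8,590/965 = 8.9 months — ≥ 3 required
LTV: 83,000 ÷ 100,000 = 83%, within 85% cap
DTI 23.9% ≤ 43%
All requirements met. Score 760 falls in the 737–779 tier → 10.15%.

Approved at 10.15%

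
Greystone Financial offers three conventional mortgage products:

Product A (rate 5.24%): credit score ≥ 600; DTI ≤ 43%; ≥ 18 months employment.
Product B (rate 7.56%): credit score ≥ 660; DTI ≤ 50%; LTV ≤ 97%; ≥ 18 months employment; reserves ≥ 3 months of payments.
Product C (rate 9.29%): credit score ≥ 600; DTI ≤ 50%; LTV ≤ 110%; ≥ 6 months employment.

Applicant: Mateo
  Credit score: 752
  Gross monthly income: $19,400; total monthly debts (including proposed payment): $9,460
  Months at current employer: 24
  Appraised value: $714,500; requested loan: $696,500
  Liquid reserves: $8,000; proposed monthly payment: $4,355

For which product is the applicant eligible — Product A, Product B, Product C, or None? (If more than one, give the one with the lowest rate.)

Product C

DTI = 9,460/19,400 = 48.8%.
LTV = 696,500/714,500 = 97.5%.
Reserves = 8,000/4,355 = 1.8 months.
Product A: score 752 ≥ 600; DTI 48.8% > 43%; employment 24 ≥ 18 mo → does not qualify.
Product B: score 752 ≥ 660; DTI 48.8% ≤ 50%; LTV 97.5% > 97%; employment 24 ≥ 18 mo; reserves 1.8 < 3 mo → does not qualify.
Product C: score 752 ≥ 600; DTI 48.8% ≤ 50%; LTV 97.5% ≤ 110%; employment 24 ≥ 6 mo → qualifies.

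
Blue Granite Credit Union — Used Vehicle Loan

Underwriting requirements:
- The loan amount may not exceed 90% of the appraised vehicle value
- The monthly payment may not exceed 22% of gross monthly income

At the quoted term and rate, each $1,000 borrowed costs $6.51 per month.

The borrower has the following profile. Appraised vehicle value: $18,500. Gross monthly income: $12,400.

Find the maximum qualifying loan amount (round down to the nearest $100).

Payment cap: 22% × $12,400 = $2,728/month.
At $6.51 per $1,000, that supports 2,728/6.51 × 1,000 ≈ $419,047 → $419,000.
LTV cap: 90% × $18,500 = $16,650 → $16,600.
Binding constraint: loan-to-value.

$16,600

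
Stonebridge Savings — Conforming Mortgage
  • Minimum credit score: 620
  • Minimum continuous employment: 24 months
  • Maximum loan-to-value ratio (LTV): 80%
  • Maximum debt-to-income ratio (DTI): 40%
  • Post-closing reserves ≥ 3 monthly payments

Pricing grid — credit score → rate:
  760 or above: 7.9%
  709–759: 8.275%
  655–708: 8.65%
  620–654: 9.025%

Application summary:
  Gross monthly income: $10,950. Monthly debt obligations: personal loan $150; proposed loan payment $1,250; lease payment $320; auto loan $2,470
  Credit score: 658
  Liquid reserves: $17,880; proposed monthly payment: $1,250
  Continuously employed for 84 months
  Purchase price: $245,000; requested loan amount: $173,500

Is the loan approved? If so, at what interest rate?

Credit score 658 ≥ 620 (meets minimum)
Employment 84 ≥ 24 months
LTV = 173,500/245,000 = 70.8% ≤ 80%
Reserves = 17,880/1,250 = 14.3 months ≥ 3
Total monthly debts = (150 + 1,250 + 320 + 2,470) = 4,190. Debt-to-income = 4,190/10,950 = 38.3% — meets 40% limit
All requirements met. Score 658 falls in the 655–708 tier → 8.65%.

Approved at 8.65%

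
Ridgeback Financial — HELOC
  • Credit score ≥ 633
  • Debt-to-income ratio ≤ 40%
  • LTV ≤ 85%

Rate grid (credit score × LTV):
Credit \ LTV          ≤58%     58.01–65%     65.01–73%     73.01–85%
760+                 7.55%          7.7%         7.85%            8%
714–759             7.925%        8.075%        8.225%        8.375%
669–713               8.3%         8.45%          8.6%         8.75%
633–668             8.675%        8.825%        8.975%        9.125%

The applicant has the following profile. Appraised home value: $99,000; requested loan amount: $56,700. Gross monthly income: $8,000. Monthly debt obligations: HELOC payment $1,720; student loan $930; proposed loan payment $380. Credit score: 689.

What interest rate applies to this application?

Credit score 689 ≥ 633; Total monthly debts = (1,720 + 930 + 380) = 3,030. Debt-to-income = 3,030/8,000 = 37.9% — meets 40% limit
LTV = 56,700/99,000 = 57.3% ≤ 85%
Score 689 is in the 669–713 band; LTV 57.3% is in the ≤58% band → 8.3%.

8.3%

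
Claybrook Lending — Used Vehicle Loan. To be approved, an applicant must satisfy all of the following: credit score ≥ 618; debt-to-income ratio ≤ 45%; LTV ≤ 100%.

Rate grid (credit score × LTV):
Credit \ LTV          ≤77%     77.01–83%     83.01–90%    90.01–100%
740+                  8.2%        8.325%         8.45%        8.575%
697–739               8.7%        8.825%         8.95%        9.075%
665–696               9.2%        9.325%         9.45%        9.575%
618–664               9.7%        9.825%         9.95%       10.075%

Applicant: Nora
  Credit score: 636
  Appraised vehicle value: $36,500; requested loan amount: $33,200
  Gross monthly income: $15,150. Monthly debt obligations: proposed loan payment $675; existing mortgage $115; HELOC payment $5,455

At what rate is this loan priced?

10.075%

Credit score 636 ≥ 618; Total monthly debts = (675 + 115 + 5,455) = 6,245. DTI = 6,245/15,150 = 41.2% ≤ 45%
Loan-to-value = 33,200/36,500 = 91% — pass (100% max)
Row: 636 falls in 618–664. Column: 91% falls in 90.01–100%. Rate = 10.075%.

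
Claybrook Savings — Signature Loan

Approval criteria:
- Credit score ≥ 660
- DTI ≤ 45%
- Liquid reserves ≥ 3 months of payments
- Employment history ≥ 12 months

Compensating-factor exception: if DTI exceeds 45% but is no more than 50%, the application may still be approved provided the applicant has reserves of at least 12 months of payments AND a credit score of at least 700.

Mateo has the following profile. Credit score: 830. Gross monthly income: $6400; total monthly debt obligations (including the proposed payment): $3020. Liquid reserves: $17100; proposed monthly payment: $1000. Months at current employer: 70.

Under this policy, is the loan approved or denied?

Credit score 830 ≥ 660 (meets base)
DTI: 3,020 ÷ 6,400 = 47.2%, over the 45% base limit.
Reserves: 17,100 ÷ 1,000 = 17.1 months (meets 3-month minimum)
Employment 70 ≥ 12 months
47.2% falls in the override range (45%–50%), so the compensating-factor test applies.
Override check — reserves: 17.1 mo (ok); score: 830 (ok).
Both compensating conditions met → exception applies.

Approved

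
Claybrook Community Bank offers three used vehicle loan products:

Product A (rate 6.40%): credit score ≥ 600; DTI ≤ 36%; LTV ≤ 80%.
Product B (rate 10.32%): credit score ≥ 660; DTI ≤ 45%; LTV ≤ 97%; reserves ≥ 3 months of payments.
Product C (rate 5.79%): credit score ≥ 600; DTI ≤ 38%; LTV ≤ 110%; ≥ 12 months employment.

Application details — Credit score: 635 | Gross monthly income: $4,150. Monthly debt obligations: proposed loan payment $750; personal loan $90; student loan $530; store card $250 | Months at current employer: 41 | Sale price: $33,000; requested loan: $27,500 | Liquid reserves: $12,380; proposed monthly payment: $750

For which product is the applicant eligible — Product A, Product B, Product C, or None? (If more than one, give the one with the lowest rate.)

Total debts = (750 + 90 + 530 + 250) = 1,620; DTI = 1,620/4,150 = 39%.
LTV = 27,500/33,000 = 83.3%.
Reserves = 12,380/750 = 16.5 months.
Product A: score 635 ≥ 600; DTI 39% > 36%; LTV 83.3% > 80% → does not qualify.
Product B: score 635 < 660; DTI 39% ≤ 45%; LTV 83.3% ≤ 97%; reserves 16.5 ≥ 3 mo → does not qualify.
Product C: score 635 ≥ 600; DTI 39% > 38%; LTV 83.3% ≤ 110%; employment 41 ≥ 12 mo → does not qualify.

None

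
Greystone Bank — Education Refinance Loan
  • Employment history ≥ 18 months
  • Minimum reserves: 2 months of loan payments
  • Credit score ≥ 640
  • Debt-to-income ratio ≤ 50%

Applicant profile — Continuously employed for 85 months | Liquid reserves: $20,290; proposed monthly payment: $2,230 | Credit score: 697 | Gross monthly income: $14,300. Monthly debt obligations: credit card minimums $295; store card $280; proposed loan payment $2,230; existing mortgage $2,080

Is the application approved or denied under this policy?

Approved

Employment 85 ≥ 18 months
Reserves: 20,290 ÷ 2,230 = 9.1 months (meets 2-month minimum)
Credit score 697 ≥ 640 (meets)
Total monthly debts = (295 + 280 + 2,230 + 2,080) = 4,885. DTI = 4,885/14,300 = 34.2% ≤ 50%
All criteria satisfied.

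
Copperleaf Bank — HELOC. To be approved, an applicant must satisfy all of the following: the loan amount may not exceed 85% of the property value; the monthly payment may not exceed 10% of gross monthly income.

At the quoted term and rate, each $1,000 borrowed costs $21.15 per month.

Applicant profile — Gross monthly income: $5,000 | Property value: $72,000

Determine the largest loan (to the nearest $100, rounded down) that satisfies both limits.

$23,600

Payment cap: 10% × $5,000 = $500/month.
At $21.15 per $1,000, that supports 500/21.15 × 1,000 ≈ $23,640 → $23,600.
LTV cap: 85% × $72,000 = $61,200 → $61,200.
Binding constraint: payment-to-income.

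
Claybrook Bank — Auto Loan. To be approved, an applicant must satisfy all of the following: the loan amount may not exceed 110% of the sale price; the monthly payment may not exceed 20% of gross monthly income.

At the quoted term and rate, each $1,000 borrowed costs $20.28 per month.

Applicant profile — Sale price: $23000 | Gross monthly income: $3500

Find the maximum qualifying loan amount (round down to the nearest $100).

$25,300

Payment cap: 20% × $3,500 = $700/month.
At $20.28 per $1,000, that supports 700/20.28 × 1,000 ≈ $34,516 → $34,500.
LTV cap: 110% × $23,000 = $25,300 → $25,300.
Binding constraint: loan-to-value.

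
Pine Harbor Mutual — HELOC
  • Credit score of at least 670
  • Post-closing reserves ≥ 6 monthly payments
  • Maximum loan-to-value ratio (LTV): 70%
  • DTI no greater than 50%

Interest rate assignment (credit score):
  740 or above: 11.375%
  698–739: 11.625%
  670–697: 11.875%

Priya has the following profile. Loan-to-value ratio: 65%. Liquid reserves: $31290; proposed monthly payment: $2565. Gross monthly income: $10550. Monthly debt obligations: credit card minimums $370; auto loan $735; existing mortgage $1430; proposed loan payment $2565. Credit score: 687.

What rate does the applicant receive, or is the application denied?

Approved at 11.875%

Credit score 687 ≥ 670 (meets minimum)
Reserves: 31,290 ÷ 2,565 = 12.2 months (meets 6-month minimum)
Total monthly debts = (370 + 735 + 1,430 + 2,565) = 5,100. DTI = 5,100/10,550 = 48.3% ≤ 50%
LTV 65% ≤ 70%
All requirements met. Score 687 falls in the 670–697 tier → 11.875%.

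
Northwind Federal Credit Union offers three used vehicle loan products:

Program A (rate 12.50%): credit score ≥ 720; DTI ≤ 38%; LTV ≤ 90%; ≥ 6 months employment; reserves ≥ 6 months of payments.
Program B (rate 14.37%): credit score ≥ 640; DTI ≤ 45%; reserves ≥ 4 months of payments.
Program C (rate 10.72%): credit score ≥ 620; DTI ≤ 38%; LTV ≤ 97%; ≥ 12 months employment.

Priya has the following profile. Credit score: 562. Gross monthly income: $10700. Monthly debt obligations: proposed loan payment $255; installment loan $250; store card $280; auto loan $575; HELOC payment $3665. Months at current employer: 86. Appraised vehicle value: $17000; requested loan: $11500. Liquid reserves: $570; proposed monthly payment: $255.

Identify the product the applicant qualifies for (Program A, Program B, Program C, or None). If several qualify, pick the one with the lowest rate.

None

Total debts = (255 + 250 + 280 + 575 + 3,665) = 5,025; DTI = 5,025/10,700 = 47%.
LTV = 11,500/17,000 = 67.6%.
Reserves = 570/255 = 2.2 months.
Program A: score 562 < 720; DTI 47% > 38%; LTV 67.6% ≤ 90%; employment 86 ≥ 6 mo; reserves 2.2 < 6 mo → does not qualify.
Program B: score 562 < 640; DTI 47% > 45%; reserves 2.2 < 4 mo → does not qualify.
Program C: score 562 < 620; DTI 47% > 38%; LTV 67.6% ≤ 97%; employment 86 ≥ 12 mo → does not qualify.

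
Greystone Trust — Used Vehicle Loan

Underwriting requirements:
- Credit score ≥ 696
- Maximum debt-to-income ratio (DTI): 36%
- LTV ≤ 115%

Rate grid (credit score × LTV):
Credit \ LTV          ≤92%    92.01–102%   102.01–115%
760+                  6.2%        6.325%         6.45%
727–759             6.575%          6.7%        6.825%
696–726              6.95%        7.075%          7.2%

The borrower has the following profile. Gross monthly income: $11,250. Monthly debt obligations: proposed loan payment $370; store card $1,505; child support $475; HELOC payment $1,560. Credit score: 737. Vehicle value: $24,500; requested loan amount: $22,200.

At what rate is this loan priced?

Credit score 737 ≥ 696; Total monthly debts = (370 + 1,505 + 475 + 1,560) = 3,910. DTI = 3,910/11,250 = 34.8% ≤ 36%
LTV = 22,200/24,500 = 90.6% ≤ 115%
Score 737 is in the 727–759 band; LTV 90.6% is in the ≤92% band → 6.575%.

6.575%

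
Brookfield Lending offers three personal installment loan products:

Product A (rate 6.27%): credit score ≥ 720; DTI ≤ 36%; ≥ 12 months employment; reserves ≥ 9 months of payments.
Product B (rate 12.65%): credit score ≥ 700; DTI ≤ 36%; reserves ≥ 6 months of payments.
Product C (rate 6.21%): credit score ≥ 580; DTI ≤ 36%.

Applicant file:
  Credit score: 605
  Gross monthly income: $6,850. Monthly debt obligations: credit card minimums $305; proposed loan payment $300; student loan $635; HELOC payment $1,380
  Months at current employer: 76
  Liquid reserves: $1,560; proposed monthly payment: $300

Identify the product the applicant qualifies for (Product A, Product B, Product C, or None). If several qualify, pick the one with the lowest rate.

Total debts = (305 + 300 + 635 + 1,380) = 2,620; DTI = 2,620/6,850 = 38.2%.
Reserves = 1,560/300 = 5.2 months.
Product A: score 605 < 720; DTI 38.2% > 36%; employment 76 ≥ 12 mo; reserves 5.2 < 9 mo → does not qualify.
Product B: score 605 < 700; DTI 38.2% > 36%; reserves 5.2 < 6 mo → does not qualify.
Product C: score 605 ≥ 580; DTI 38.2% > 36% → does not qualify.

None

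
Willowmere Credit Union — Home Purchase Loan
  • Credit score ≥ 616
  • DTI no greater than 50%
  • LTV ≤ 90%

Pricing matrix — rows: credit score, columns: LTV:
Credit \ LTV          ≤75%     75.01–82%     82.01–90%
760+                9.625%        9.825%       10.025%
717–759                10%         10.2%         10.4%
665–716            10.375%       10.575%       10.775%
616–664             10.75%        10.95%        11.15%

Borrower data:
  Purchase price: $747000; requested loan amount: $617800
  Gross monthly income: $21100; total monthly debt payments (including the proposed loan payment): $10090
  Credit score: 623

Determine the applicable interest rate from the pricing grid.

11.15%

Credit score 623 ≥ 616; Debt-to-income = 10,090/21,100 = 47.8% — meets 50% limit
Loan-to-value = 617,800/747,000 = 82.7% — pass (90% max)
Row: 623 falls in 616–664. Column: 82.7% falls in 82.01–90%. Rate = 11.15%.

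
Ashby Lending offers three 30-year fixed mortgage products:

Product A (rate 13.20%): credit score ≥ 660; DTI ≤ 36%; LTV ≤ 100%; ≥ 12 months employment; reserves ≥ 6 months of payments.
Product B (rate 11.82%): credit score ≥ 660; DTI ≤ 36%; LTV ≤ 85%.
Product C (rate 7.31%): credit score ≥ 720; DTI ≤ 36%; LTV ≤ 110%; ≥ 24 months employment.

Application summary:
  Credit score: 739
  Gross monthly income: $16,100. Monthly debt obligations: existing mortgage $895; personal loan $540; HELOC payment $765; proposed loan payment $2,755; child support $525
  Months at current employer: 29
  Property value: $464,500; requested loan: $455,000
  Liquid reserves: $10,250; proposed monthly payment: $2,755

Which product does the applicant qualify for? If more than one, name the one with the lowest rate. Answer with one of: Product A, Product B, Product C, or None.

Total debts = (895 + 540 + 765 + 2,755 + 525) = 5,480; DTI = 5,480/16,100 = 34%.
LTV = 455,000/464,500 = 98%.
Reserves = 10,250/2,755 = 3.7 months.
Product A: score 739 ≥ 660; DTI 34% ≤ 36%; LTV 98% ≤ 100%; employment 29 ≥ 12 mo; reserves 3.7 < 6 mo → does not qualify.
Product B: score 739 ≥ 660; DTI 34% ≤ 36%; LTV 98% > 85% → does not qualify.
Product C: score 739 ≥ 720; DTI 34% ≤ 36%; LTV 98% ≤ 110%; employment 29 ≥ 24 mo → qualifies.

Product C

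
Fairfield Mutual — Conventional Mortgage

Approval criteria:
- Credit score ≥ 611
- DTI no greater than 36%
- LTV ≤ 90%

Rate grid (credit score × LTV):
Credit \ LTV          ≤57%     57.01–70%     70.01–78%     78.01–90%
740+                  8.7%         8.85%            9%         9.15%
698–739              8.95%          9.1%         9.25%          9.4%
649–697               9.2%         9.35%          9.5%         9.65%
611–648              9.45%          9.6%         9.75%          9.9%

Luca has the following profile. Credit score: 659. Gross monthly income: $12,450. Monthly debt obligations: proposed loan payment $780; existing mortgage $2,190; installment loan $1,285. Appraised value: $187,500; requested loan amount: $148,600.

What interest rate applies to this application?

Credit score 659 ≥ 611; Total monthly debts = (780 + 2,190 + 1,285) = 4,255. Debt-to-income = 4,255/12,450 = 34.2% — meets 36% limit
LTV = 148,600/187,500 = 79.3% ≤ 90%
Score 659 is in the 649–697 band; LTV 79.3% is in the 78.01–90% band → 9.65%.

9.65%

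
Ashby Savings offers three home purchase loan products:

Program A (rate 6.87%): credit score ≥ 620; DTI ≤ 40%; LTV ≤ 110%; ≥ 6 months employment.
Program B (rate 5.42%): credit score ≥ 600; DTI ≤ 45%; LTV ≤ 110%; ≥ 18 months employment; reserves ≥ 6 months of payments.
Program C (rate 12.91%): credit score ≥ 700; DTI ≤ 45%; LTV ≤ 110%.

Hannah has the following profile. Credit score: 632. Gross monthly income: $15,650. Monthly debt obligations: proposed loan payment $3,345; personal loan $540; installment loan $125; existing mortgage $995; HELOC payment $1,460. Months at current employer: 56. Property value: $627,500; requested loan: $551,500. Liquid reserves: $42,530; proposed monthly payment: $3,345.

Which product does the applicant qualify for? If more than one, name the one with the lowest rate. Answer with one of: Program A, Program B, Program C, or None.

Program B

Total debts = (3,345 + 540 + 125 + 995 + 1,460) = 6,465; DTI = 6,465/15,650 = 41.3%.
LTV = 551,500/627,500 = 87.9%.
Reserves = 42,530/3,345 = 12.7 months.
Program A: score 632 ≥ 620; DTI 41.3% > 40%; LTV 87.9% ≤ 110%; employment 56 ≥ 6 mo → does not qualify.
Program B: score 632 ≥ 600; DTI 41.3% ≤ 45%; LTV 87.9% ≤ 110%; employment 56 ≥ 18 mo; reserves 12.7 ≥ 6 mo → qualifies.
Program C: score 632 < 700; DTI 41.3% ≤ 45%; LTV 87.9% ≤ 110% → does not qualify.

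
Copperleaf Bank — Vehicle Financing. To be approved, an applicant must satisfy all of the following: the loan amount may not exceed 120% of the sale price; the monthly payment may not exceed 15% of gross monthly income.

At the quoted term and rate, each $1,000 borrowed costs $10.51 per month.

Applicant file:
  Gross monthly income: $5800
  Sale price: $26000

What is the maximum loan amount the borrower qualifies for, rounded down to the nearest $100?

Payment cap: 15% × $5,800 = $870/month.
At $10.51 per $1,000, that supports 870/10.51 × 1,000 ≈ $82,778 → $82,700.
LTV cap: 120% × $26,000 = $31,200 → $31,200.
Binding constraint: loan-to-value.

$31,200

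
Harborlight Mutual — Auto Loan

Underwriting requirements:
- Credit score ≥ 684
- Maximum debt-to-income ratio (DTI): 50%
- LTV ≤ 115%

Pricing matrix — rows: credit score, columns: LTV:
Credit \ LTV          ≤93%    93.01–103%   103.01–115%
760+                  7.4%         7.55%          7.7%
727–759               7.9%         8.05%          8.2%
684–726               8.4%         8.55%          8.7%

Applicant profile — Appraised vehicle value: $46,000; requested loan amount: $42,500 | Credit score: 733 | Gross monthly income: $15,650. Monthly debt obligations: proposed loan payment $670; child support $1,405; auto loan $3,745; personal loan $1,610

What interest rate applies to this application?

Credit score 733 ≥ 684; Total monthly debts = (670 + 1,405 + 3,745 + 1,610) = 7,430. Debt-to-income = 7,430/15,650 = 47.5% — meets 50% limit
LTV: 42,500 ÷ 46,000 = 92.4%, within 115% cap
Credit 733 → row 727–759; LTV 92.4% → column ≤93%. Grid cell → 7.9%.

7.9%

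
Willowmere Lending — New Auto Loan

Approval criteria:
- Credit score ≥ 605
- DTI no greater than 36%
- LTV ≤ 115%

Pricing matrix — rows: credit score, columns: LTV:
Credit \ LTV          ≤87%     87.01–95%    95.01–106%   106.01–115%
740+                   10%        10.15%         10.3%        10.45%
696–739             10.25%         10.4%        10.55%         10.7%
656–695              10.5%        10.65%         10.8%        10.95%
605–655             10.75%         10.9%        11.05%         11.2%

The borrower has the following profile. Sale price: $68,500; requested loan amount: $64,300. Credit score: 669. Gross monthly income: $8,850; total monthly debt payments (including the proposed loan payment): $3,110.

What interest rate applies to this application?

10.65%

Credit score 669 ≥ 605; DTI: 3,110 ÷ 8,850 = 35.1%, within the 36% cap
Loan-to-value = 64,300/68,500 = 93.9% — pass (115% max)
Credit 669 → row 656–695; LTV 93.9% → column 87.01–95%. Grid cell → 10.65%.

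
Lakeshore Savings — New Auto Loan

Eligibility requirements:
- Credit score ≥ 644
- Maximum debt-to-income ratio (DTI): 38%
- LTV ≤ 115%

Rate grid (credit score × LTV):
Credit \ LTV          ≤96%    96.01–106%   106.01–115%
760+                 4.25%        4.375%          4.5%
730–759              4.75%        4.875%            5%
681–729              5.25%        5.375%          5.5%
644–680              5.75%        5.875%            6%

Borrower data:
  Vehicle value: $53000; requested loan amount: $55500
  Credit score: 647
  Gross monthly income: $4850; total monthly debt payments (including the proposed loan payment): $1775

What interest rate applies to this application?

Credit score 647 ≥ 644; Debt-to-income = 1,775/4,850 = 36.6% — meets 38% limit
LTV = 55,500/53,000 = 104.7% ≤ 115%
Score 647 is in the 644–680 band; LTV 104.7% is in the 96.01–106% band → 5.875%.

5.875%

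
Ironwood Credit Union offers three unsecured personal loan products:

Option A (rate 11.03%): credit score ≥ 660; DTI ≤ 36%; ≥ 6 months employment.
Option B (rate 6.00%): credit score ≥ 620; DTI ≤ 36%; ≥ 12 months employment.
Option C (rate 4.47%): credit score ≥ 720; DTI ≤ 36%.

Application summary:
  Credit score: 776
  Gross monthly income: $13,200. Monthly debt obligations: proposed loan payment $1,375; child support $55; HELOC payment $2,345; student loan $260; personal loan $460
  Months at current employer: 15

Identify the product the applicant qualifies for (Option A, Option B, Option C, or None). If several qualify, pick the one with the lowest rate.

Option C

Total debts = (1,375 + 55 + 2,345 + 260 + 460) = 4,495; DTI = 4,495/13,200 = 34.1%.
Option A: score 776 ≥ 660; DTI 34.1% ≤ 36%; employment 15 ≥ 6 mo → qualifies.
Option B: score 776 ≥ 620; DTI 34.1% ≤ 36%; employment 15 ≥ 12 mo → qualifies.
Option C: score 776 ≥ 720; DTI 34.1% ≤ 36% → qualifies.
Qualifying: Option A, Option B, Option C. Lowest rate is 4.47% → Option C.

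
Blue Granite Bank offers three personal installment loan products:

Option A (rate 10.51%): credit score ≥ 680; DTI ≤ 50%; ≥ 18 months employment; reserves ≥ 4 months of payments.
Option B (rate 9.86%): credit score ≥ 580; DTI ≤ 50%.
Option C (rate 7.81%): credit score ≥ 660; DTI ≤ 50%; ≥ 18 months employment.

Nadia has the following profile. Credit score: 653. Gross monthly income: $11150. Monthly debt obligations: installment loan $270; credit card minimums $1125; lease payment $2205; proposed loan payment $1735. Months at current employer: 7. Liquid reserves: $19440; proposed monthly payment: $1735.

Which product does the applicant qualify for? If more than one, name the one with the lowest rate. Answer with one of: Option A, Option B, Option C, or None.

Total debts = (270 + 1,125 + 2,205 + 1,735) = 5,335; DTI = 5,335/11,150 = 47.8%.
Reserves = 19,440/1,735 = 11.2 months.
Option A: score 653 < 680; DTI 47.8% ≤ 50%; employment 7 < 18 mo; reserves 11.2 ≥ 4 mo → does not qualify.
Option B: score 653 ≥ 580; DTI 47.8% ≤ 50% → qualifies.
Option C: score 653 < 660; DTI 47.8% ≤ 50%; employment 7 < 18 mo → does not qualify.

Option B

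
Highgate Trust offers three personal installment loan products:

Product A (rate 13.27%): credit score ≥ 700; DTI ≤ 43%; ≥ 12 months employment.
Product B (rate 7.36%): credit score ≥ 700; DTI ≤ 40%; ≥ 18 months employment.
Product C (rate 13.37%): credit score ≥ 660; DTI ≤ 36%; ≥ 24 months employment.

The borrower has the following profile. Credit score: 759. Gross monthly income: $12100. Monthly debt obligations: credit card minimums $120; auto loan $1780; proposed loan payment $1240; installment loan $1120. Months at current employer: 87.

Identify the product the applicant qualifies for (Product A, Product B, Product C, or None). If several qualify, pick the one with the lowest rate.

Product B

Total debts = (120 + 1,780 + 1,240 + 1,120) = 4,260; DTI = 4,260/12,100 = 35.2%.
Product A: score 759 ≥ 700; DTI 35.2% ≤ 43%; employment 87 ≥ 12 mo → qualifies.
Product B: score 759 ≥ 700; DTI 35.2% ≤ 40%; employment 87 ≥ 18 mo → qualifies.
Product C: score 759 ≥ 660; DTI 35.2% ≤ 36%; employment 87 ≥ 24 mo → qualifies.
Qualifying: Product A, Product B, Product C. Lowest rate is 7.36% → Product B.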